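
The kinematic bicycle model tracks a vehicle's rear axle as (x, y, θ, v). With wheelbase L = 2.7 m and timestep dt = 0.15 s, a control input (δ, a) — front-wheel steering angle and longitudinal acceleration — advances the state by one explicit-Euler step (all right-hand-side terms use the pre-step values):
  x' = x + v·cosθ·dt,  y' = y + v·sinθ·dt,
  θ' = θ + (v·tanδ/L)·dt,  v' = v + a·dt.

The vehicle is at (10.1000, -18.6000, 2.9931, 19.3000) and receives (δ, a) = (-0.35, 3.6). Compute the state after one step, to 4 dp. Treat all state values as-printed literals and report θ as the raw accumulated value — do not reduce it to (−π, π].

(7.2369, -18.1717, 2.6017, 19.8400)

x' = 10.1000 + 19.3000·cos(2.9931)·0.15 = 7.2369
y' = -18.6000 + 19.3000·sin(2.9931)·0.15 = -18.1717
θ' = 2.9931 + (19.3000/2.7)·tan(-0.35)·0.15 = 2.6017
v' = 19.3000 + 3.6000·0.15 = 19.8400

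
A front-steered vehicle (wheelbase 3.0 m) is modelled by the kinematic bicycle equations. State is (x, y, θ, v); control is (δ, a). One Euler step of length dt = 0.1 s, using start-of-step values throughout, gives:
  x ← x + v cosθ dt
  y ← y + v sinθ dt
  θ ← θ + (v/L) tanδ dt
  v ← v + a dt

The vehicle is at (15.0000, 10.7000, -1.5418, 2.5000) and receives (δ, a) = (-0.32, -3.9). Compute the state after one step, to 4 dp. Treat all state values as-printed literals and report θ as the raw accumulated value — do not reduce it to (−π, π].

x' = 15.0000 + 2.5000·cos(-1.5418)·0.1 = 15.0072
y' = 10.7000 + 2.5000·sin(-1.5418)·0.1 = 10.4501
θ' = -1.5418 + (2.5000/3.0)·tan(-0.32)·0.1 = -1.5694
v' = 2.5000 − 3.9000·0.1 = 2.1100

(15.0072, 10.4501, -1.5694, 2.1100)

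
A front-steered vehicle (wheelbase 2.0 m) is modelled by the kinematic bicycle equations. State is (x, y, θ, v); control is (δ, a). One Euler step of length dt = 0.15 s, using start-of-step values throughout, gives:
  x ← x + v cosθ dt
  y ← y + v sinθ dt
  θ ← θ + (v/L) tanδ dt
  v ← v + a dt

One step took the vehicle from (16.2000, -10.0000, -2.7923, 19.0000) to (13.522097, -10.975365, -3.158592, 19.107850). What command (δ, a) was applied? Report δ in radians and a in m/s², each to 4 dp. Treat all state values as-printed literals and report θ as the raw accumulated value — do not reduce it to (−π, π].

a = (v'−v)/dt = (0.107850)/0.15 = 0.7190
Δθ = θ'−θ = -0.366292;  (v·dt/L) = 19.0000·0.15/2.0 = 1.425000
tan δ = Δθ·L/(v·dt) = -0.257047  →  δ = -0.2516

δ = -0.2516, a = 0.7190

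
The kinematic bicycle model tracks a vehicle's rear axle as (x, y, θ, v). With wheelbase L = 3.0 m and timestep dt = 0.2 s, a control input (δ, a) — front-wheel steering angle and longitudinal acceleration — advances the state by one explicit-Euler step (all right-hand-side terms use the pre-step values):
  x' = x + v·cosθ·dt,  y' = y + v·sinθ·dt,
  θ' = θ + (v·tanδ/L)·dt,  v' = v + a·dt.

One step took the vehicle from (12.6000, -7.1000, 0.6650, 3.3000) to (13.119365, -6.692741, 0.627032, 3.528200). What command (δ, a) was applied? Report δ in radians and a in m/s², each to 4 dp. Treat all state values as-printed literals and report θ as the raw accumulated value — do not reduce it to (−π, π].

δ = -0.1709, a = 1.1410

a = (v'−v)/dt = (0.228200)/0.2 = 1.1410
Δθ = θ'−θ = -0.037968;  (v·dt/L) = 3.3000·0.2/3.0 = 0.220000
tan δ = Δθ·L/(v·dt) = -0.172582  →  δ = -0.1709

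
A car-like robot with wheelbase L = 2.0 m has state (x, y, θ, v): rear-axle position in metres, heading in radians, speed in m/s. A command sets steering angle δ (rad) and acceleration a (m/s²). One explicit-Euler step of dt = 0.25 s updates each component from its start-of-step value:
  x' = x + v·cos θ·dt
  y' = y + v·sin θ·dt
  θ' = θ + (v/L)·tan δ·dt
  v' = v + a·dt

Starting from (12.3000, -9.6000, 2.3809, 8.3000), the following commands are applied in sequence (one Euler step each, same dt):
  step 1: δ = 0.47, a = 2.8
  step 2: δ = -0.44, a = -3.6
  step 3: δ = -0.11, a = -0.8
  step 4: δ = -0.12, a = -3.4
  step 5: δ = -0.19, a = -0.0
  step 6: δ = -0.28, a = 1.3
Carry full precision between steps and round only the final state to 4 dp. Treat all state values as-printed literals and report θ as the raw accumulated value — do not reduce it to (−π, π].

after step 1 (δ=0.47, a=2.8): (10.796956, -8.169447, 2.907915, 9.000000)
after step 2 (δ=-0.44, a=-3.6): (8.608108, -7.648443, 2.378287, 8.100000)
after step 3 (δ=-0.11, a=-0.8): (7.144935, -6.248532, 2.266460, 7.900000)
after step 4 (δ=-0.12, a=-3.4): (5.879167, -4.732466, 2.147388, 7.050000)
after step 5 (δ=-0.19, a=-0.0): (4.918305, -3.254917, 1.977906, 7.050000)
after step 6 (δ=-0.28, a=1.3): (4.220431, -1.636468, 1.724499, 7.375000)

(4.2204, -1.6365, 1.7245, 7.3750)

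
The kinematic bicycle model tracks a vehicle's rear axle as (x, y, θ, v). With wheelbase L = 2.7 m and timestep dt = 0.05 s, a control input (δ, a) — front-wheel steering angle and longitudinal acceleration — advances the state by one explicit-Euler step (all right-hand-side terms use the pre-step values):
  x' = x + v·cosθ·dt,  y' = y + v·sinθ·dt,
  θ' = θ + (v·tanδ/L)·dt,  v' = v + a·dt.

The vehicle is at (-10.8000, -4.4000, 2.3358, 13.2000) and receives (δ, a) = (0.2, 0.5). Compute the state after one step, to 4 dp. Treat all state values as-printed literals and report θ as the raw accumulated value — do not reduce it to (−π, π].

(-11.2571, -3.9239, 2.3854, 13.2250)

x' = -10.8000 + 13.2000·cos(2.3358)·0.05 = -11.2571
y' = -4.4000 + 13.2000·sin(2.3358)·0.05 = -3.9239
θ' = 2.3358 + (13.2000/2.7)·tan(0.2)·0.05 = 2.3854
v' = 13.2000 + 0.5000·0.05 = 13.2250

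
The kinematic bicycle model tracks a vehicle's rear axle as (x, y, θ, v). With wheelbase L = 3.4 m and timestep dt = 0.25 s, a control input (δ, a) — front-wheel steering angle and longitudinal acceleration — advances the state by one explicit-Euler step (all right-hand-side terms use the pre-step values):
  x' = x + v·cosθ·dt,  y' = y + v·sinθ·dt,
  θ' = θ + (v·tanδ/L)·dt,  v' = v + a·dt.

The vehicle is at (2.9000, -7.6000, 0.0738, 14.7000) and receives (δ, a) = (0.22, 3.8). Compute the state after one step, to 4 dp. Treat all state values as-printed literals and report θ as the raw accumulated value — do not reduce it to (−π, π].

(6.5650, -7.3290, 0.3155, 15.6500)

x' = 2.9000 + 14.7000·cos(0.0738)·0.25 = 6.5650
y' = -7.6000 + 14.7000·sin(0.0738)·0.25 = -7.3290
θ' = 0.0738 + (14.7000/3.4)·tan(0.22)·0.25 = 0.3155
v' = 14.7000 + 3.8000·0.25 = 15.6500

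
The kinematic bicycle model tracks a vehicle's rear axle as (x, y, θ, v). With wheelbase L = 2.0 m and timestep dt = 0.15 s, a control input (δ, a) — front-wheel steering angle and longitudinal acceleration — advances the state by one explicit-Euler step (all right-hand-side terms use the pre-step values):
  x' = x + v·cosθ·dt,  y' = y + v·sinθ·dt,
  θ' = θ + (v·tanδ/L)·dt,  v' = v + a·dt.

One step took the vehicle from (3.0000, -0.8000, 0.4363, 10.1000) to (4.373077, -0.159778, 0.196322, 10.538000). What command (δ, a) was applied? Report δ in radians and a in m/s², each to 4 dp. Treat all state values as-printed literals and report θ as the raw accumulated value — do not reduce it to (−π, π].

δ = -0.3068, a = 2.9200

a = (v'−v)/dt = (0.438000)/0.15 = 2.9200
Δθ = θ'−θ = -0.239978;  (v·dt/L) = 10.1000·0.15/2.0 = 0.757500
tan δ = Δθ·L/(v·dt) = -0.316803  →  δ = -0.3068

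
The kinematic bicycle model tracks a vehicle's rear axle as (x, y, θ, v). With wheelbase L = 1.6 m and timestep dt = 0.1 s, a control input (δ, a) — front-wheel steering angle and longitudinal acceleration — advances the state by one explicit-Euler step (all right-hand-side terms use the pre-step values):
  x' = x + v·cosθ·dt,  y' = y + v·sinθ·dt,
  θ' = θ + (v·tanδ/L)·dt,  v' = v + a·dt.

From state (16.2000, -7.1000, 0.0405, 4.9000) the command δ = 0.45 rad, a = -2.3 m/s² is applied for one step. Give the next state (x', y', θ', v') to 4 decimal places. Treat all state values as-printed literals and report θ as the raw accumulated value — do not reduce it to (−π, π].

(16.6896, -7.0802, 0.1884, 4.6700)

x' = 16.2000 + 4.9000·cos(0.0405)·0.1 = 16.6896
y' = -7.1000 + 4.9000·sin(0.0405)·0.1 = -7.0802
θ' = 0.0405 + (4.9000/1.6)·tan(0.45)·0.1 = 0.1884
v' = 4.9000 − 2.3000·0.1 = 4.6700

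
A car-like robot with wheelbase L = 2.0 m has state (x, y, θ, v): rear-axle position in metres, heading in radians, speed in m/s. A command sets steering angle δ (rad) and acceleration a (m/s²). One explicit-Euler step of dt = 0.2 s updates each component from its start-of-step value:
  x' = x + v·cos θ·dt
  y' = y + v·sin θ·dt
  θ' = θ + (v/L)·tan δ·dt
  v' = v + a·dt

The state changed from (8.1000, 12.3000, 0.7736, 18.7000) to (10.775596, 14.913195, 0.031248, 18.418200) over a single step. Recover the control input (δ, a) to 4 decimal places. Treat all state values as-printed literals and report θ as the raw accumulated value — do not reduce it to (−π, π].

a = (v'−v)/dt = (-0.281800)/0.2 = -1.4090
Δθ = θ'−θ = -0.742352;  (v·dt/L) = 18.7000·0.2/2.0 = 1.870000
tan δ = Δθ·L/(v·dt) = -0.396980  →  δ = -0.3779

δ = -0.3779, a = -1.4090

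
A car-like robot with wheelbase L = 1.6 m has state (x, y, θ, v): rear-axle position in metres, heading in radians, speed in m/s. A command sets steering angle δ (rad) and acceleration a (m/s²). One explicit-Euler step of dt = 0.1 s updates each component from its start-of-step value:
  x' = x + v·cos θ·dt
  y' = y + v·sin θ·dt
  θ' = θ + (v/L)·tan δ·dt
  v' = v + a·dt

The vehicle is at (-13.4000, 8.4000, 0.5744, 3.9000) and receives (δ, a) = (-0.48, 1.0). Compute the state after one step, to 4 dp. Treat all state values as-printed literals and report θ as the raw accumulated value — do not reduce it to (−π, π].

(-13.0726, 8.6119, 0.4475, 4.0000)

x' = -13.4000 + 3.9000·cos(0.5744)·0.1 = -13.0726
y' = 8.4000 + 3.9000·sin(0.5744)·0.1 = 8.6119
θ' = 0.5744 + (3.9000/1.6)·tan(-0.48)·0.1 = 0.4475
v' = 3.9000 + 1.0000·0.1 = 4.0000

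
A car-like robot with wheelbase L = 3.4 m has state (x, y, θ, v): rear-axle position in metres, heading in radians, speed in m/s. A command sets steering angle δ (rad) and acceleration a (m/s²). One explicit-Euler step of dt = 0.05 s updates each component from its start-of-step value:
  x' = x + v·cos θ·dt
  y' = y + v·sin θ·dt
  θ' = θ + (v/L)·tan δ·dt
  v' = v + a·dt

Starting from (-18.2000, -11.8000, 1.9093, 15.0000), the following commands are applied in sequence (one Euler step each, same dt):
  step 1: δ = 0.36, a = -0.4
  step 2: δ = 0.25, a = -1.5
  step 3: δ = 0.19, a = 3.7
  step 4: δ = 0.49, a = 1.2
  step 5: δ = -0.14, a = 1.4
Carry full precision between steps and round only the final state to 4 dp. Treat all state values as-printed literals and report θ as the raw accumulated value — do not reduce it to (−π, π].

(-19.9244, -8.4842, 2.1777, 15.2200)

after step 1 (δ=0.36, a=-0.4): (-18.449057, -11.092561, 1.992330, 14.980000)
after step 2 (δ=0.25, a=-1.5): (-18.755518, -10.409126, 2.048580, 14.905000)
after step 3 (δ=0.19, a=3.7): (-19.098193, -9.747332, 2.090735, 15.090000)
after step 4 (δ=0.49, a=1.2): (-19.473049, -9.092540, 2.209100, 15.150000)
after step 5 (δ=-0.14, a=1.4): (-19.924394, -8.484186, 2.177704, 15.220000)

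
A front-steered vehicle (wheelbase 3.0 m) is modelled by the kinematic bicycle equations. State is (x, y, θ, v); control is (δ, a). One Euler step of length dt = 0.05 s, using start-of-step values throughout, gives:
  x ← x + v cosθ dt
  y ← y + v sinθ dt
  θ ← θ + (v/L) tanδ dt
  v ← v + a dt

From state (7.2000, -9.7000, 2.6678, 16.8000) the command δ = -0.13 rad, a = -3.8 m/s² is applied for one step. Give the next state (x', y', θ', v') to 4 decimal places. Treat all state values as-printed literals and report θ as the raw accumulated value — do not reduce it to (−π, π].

x' = 7.2000 + 16.8000·cos(2.6678)·0.05 = 6.4525
y' = -9.7000 + 16.8000·sin(2.6678)·0.05 = -9.3167
θ' = 2.6678 + (16.8000/3.0)·tan(-0.13)·0.05 = 2.6312
v' = 16.8000 − 3.8000·0.05 = 16.6100

(6.4525, -9.3167, 2.6312, 16.6100)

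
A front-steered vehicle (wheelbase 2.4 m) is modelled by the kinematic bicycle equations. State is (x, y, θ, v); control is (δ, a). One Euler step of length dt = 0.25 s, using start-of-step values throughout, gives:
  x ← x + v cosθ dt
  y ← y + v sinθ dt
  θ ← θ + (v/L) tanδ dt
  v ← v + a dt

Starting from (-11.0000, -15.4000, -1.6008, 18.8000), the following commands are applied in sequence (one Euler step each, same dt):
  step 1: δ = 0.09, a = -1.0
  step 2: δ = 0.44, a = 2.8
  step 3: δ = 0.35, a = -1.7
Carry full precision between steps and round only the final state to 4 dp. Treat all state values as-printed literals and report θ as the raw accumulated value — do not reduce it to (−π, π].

after step 1 (δ=0.09, a=-1.0): (-11.140996, -20.097885, -1.424073, 18.550000)
after step 2 (δ=0.44, a=2.8): (-10.463003, -24.685556, -0.514387, 19.250000)
after step 3 (δ=0.35, a=-1.7): (-6.273268, -27.053314, 0.217571, 18.825000)

(-6.2733, -27.0533, 0.2176, 18.8250)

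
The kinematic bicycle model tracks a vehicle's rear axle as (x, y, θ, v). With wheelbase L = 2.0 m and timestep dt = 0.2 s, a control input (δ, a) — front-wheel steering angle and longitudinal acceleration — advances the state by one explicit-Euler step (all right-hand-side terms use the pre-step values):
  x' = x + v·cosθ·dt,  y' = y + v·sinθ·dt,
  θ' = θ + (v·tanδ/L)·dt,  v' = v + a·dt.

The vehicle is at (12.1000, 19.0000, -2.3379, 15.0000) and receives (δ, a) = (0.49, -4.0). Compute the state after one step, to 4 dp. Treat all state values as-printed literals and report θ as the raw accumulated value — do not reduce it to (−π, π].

x' = 12.1000 + 15.0000·cos(-2.3379)·0.2 = 10.0178
y' = 19.0000 + 15.0000·sin(-2.3379)·0.2 = 16.8402
θ' = -2.3379 + (15.0000/2.0)·tan(0.49)·0.2 = -1.5378
v' = 15.0000 − 4.0000·0.2 = 14.2000

(10.0178, 16.8402, -1.5378, 14.2000)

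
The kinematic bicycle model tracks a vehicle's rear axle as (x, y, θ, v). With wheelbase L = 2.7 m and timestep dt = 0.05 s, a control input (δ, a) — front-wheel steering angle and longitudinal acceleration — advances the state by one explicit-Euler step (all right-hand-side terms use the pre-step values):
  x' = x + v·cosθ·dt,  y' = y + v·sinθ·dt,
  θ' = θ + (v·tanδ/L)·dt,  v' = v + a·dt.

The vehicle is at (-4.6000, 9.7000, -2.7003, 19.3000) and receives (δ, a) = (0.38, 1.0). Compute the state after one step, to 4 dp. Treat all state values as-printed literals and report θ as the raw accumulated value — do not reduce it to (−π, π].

(-5.4726, 9.2878, -2.5575, 19.3500)

x' = -4.6000 + 19.3000·cos(-2.7003)·0.05 = -5.4726
y' = 9.7000 + 19.3000·sin(-2.7003)·0.05 = 9.2878
θ' = -2.7003 + (19.3000/2.7)·tan(0.38)·0.05 = -2.5575
v' = 19.3000 + 1.0000·0.05 = 19.3500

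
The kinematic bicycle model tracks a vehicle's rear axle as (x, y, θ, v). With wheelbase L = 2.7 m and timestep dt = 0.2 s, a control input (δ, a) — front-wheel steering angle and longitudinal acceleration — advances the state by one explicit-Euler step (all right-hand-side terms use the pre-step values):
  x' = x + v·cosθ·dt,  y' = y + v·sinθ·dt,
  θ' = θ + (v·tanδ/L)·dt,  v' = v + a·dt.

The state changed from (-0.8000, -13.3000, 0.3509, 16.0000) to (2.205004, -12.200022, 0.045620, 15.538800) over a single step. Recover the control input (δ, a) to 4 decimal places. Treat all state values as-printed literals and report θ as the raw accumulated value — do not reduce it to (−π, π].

a = (v'−v)/dt = (-0.461200)/0.2 = -2.3060
Δθ = θ'−θ = -0.305280;  (v·dt/L) = 16.0000·0.2/2.7 = 1.185185
tan δ = Δθ·L/(v·dt) = -0.257580  →  δ = -0.2521

δ = -0.2521, a = -2.3060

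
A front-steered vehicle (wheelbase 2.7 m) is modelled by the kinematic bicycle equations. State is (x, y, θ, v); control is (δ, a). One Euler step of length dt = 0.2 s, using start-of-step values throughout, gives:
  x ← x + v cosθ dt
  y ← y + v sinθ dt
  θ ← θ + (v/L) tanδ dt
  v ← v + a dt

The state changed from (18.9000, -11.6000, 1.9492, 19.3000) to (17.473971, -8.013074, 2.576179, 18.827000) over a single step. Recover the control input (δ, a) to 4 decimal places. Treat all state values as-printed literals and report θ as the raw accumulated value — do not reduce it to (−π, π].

δ = 0.4133, a = -2.3650

a = (v'−v)/dt = (-0.473000)/0.2 = -2.3650
Δθ = θ'−θ = 0.626979;  (v·dt/L) = 19.3000·0.2/2.7 = 1.429630
tan δ = Δθ·L/(v·dt) = 0.438560  →  δ = 0.4133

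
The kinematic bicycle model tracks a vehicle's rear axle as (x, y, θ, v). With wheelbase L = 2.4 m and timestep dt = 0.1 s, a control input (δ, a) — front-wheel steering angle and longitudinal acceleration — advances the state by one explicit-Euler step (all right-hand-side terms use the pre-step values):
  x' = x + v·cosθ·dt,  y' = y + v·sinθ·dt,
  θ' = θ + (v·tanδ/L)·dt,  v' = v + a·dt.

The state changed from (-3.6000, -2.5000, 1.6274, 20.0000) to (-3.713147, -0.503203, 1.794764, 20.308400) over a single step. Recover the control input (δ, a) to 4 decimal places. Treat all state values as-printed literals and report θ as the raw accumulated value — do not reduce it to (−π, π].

δ = 0.1982, a = 3.0840

a = (v'−v)/dt = (0.308400)/0.1 = 3.0840
Δθ = θ'−θ = 0.167364;  (v·dt/L) = 20.0000·0.1/2.4 = 0.833333
tan δ = Δθ·L/(v·dt) = 0.200837  →  δ = 0.1982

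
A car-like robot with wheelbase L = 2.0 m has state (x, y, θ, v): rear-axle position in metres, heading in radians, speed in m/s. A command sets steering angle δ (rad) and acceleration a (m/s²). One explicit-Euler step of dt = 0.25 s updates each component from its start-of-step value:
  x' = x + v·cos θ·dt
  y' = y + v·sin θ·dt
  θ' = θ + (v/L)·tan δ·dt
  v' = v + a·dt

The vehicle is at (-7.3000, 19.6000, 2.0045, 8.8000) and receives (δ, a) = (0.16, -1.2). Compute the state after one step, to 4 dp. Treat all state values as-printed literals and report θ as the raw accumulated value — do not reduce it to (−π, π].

(-8.2245, 21.5963, 2.1820, 8.5000)

x' = -7.3000 + 8.8000·cos(2.0045)·0.25 = -8.2245
y' = 19.6000 + 8.8000·sin(2.0045)·0.25 = 21.5963
θ' = 2.0045 + (8.8000/2.0)·tan(0.16)·0.25 = 2.1820
v' = 8.8000 − 1.2000·0.25 = 8.5000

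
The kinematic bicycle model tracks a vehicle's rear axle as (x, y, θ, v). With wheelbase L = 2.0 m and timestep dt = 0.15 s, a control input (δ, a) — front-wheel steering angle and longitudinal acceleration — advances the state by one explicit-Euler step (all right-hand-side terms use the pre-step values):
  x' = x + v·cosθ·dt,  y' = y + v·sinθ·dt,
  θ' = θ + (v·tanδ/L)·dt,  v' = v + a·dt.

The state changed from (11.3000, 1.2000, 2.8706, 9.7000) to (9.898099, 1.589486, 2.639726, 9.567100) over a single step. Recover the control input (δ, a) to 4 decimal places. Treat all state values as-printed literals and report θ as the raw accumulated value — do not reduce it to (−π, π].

a = (v'−v)/dt = (-0.132900)/0.15 = -0.8860
Δθ = θ'−θ = -0.230874;  (v·dt/L) = 9.7000·0.15/2.0 = 0.727500
tan δ = Δθ·L/(v·dt) = -0.317353  →  δ = -0.3073

δ = -0.3073, a = -0.8860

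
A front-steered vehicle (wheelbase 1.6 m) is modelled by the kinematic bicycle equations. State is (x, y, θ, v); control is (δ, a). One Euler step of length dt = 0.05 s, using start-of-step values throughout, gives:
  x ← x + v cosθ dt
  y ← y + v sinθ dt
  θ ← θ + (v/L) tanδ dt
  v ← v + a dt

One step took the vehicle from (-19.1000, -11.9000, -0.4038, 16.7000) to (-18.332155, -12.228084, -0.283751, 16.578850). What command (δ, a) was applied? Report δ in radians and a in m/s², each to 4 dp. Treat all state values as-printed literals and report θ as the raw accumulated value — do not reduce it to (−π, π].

δ = 0.2261, a = -2.4230

a = (v'−v)/dt = (-0.121150)/0.05 = -2.4230
Δθ = θ'−θ = 0.120049;  (v·dt/L) = 16.7000·0.05/1.6 = 0.521875
tan δ = Δθ·L/(v·dt) = 0.230034  →  δ = 0.2261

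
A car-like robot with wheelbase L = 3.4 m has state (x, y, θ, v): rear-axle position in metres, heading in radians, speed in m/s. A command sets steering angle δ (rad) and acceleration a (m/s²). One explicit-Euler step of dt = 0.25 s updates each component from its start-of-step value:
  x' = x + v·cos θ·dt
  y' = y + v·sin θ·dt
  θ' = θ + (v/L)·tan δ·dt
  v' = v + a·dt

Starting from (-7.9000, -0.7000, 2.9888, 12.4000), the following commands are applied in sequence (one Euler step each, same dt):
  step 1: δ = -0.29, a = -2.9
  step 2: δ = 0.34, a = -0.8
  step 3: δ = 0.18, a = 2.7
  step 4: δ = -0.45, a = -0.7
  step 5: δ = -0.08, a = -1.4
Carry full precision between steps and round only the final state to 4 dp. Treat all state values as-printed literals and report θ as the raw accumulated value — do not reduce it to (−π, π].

(-22.2651, 2.3873, 2.6718, 11.6250)

after step 1 (δ=-0.29, a=-2.9): (-10.963885, -0.228184, 2.716718, 11.675000)
after step 2 (δ=0.34, a=-0.8): (-13.623130, 0.974945, 3.020385, 11.475000)
after step 3 (δ=0.18, a=2.7): (-16.470833, 1.321808, 3.173922, 12.150000)
after step 4 (δ=-0.45, a=-0.7): (-19.506745, 1.223625, 2.742369, 11.975000)
after step 5 (δ=-0.08, a=-1.4): (-22.265076, 2.387304, 2.671777, 11.625000)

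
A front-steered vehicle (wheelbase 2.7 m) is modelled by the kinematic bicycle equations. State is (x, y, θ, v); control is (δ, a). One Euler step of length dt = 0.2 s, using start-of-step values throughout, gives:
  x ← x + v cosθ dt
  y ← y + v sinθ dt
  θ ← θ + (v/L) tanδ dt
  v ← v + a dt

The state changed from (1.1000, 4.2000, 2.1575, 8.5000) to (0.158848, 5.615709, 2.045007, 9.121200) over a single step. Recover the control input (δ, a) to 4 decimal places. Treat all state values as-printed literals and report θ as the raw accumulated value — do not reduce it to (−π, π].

δ = -0.1768, a = 3.1060

a = (v'−v)/dt = (0.621200)/0.2 = 3.1060
Δθ = θ'−θ = -0.112493;  (v·dt/L) = 8.5000·0.2/2.7 = 0.629630
tan δ = Δθ·L/(v·dt) = -0.178665  →  δ = -0.1768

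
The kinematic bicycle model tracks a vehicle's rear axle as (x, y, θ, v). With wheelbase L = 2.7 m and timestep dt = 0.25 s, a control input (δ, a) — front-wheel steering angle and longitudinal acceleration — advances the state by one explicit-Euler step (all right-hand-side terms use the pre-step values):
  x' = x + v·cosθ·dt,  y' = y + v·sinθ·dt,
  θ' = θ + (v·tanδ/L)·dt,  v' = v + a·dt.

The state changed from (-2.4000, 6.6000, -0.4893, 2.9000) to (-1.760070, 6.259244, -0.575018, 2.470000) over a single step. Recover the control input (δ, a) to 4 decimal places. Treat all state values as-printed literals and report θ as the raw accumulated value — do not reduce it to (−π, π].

a = (v'−v)/dt = (-0.430000)/0.25 = -1.7200
Δθ = θ'−θ = -0.085718;  (v·dt/L) = 2.9000·0.25/2.7 = 0.268519
tan δ = Δθ·L/(v·dt) = -0.319226  →  δ = -0.3090

δ = -0.3090, a = -1.7200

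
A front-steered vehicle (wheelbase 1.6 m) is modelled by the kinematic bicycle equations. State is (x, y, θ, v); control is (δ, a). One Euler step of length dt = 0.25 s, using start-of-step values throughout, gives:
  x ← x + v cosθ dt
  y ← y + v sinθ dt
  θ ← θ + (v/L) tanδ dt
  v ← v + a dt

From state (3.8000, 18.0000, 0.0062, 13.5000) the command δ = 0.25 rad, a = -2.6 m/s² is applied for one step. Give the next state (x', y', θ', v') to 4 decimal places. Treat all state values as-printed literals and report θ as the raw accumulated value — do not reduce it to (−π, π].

(7.1749, 18.0209, 0.5448, 12.8500)

x' = 3.8000 + 13.5000·cos(0.0062)·0.25 = 7.1749
y' = 18.0000 + 13.5000·sin(0.0062)·0.25 = 18.0209
θ' = 0.0062 + (13.5000/1.6)·tan(0.25)·0.25 = 0.5448
v' = 13.5000 − 2.6000·0.25 = 12.8500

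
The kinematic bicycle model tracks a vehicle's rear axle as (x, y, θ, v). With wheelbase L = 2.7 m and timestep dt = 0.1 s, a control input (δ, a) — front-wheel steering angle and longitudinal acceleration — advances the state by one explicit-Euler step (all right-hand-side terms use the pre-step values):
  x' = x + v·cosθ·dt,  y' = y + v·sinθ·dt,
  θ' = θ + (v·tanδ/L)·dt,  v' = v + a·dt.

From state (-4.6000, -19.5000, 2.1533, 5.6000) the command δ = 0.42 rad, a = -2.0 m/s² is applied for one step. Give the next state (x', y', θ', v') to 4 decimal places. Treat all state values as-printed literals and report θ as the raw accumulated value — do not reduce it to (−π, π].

(-4.9081, -19.0324, 2.2459, 5.4000)

x' = -4.6000 + 5.6000·cos(2.1533)·0.1 = -4.9081
y' = -19.5000 + 5.6000·sin(2.1533)·0.1 = -19.0324
θ' = 2.1533 + (5.6000/2.7)·tan(0.42)·0.1 = 2.2459
v' = 5.6000 − 2.0000·0.1 = 5.4000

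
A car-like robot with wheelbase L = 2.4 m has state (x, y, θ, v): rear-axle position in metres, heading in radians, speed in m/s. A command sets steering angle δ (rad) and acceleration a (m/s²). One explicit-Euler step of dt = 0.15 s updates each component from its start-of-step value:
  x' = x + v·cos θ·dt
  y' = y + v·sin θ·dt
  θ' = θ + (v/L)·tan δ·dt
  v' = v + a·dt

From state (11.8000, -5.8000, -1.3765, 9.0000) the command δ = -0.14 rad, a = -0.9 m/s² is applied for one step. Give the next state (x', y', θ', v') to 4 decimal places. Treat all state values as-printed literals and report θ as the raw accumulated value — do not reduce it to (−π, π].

(12.0607, -7.1246, -1.4558, 8.8650)

x' = 11.8000 + 9.0000·cos(-1.3765)·0.15 = 12.0607
y' = -5.8000 + 9.0000·sin(-1.3765)·0.15 = -7.1246
θ' = -1.3765 + (9.0000/2.4)·tan(-0.14)·0.15 = -1.4558
v' = 9.0000 − 0.9000·0.15 = 8.8650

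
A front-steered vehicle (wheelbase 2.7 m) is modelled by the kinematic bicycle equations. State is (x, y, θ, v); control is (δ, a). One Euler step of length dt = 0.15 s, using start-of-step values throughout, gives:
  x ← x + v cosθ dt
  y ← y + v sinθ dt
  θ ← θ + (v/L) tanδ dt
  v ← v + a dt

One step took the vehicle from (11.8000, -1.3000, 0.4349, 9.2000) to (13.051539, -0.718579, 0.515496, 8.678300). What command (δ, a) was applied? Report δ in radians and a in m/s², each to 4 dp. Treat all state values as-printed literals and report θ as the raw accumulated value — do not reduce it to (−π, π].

a = (v'−v)/dt = (-0.521700)/0.15 = -3.4780
Δθ = θ'−θ = 0.080596;  (v·dt/L) = 9.2000·0.15/2.7 = 0.511111
tan δ = Δθ·L/(v·dt) = 0.157688  →  δ = 0.1564

δ = 0.1564, a = -3.4780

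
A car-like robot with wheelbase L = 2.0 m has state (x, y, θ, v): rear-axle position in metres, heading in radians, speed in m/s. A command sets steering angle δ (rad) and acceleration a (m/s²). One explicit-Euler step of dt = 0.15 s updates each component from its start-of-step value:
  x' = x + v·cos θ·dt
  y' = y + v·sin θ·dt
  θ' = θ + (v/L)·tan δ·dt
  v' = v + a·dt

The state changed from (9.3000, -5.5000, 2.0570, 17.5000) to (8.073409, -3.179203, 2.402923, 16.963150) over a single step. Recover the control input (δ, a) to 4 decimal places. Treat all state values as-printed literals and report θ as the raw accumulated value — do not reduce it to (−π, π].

δ = 0.2577, a = -3.5790

a = (v'−v)/dt = (-0.536850)/0.15 = -3.5790
Δθ = θ'−θ = 0.345923;  (v·dt/L) = 17.5000·0.15/2.0 = 1.312500
tan δ = Δθ·L/(v·dt) = 0.263560  →  δ = 0.2577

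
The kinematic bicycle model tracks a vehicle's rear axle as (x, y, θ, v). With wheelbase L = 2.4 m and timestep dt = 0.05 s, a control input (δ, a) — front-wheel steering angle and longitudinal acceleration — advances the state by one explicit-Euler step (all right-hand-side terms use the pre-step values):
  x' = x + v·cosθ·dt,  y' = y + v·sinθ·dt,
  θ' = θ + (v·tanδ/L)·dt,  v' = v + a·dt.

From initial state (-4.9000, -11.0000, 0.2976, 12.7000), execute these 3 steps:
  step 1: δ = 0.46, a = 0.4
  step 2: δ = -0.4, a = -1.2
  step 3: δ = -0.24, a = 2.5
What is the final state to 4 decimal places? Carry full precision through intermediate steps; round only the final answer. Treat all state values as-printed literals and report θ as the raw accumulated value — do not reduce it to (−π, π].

after step 1 (δ=0.46, a=0.4): (-4.292913, -10.813801, 0.428687, 12.720000)
after step 2 (δ=-0.4, a=-1.2): (-3.714463, -10.549430, 0.316647, 12.660000)
after step 3 (δ=-0.24, a=2.5): (-3.112933, -10.352325, 0.252103, 12.785000)

(-3.1129, -10.3523, 0.2521, 12.7850)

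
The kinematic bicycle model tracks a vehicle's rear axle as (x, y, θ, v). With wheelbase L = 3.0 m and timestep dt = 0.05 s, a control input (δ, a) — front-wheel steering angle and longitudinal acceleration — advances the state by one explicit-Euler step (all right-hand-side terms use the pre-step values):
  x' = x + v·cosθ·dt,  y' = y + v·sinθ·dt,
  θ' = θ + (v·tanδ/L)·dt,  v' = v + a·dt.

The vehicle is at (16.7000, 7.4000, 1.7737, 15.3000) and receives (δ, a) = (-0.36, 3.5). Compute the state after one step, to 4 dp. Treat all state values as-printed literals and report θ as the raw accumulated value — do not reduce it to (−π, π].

x' = 16.7000 + 15.3000·cos(1.7737)·0.05 = 16.5458
y' = 7.4000 + 15.3000·sin(1.7737)·0.05 = 8.1493
θ' = 1.7737 + (15.3000/3.0)·tan(-0.36)·0.05 = 1.6777
v' = 15.3000 + 3.5000·0.05 = 15.4750

(16.5458, 8.1493, 1.6777, 15.4750)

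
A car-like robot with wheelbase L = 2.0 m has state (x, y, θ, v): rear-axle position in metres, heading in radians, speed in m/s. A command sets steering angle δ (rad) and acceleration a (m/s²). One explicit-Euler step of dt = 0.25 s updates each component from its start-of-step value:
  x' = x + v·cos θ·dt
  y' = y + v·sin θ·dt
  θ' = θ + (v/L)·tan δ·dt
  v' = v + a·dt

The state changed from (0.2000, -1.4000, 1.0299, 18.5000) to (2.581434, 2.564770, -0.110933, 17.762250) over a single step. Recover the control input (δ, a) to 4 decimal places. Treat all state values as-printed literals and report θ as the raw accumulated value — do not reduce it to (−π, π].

δ = -0.4583, a = -2.9510

a = (v'−v)/dt = (-0.737750)/0.25 = -2.9510
Δθ = θ'−θ = -1.140833;  (v·dt/L) = 18.5000·0.25/2.0 = 2.312500
tan δ = Δθ·L/(v·dt) = -0.493333  →  δ = -0.4583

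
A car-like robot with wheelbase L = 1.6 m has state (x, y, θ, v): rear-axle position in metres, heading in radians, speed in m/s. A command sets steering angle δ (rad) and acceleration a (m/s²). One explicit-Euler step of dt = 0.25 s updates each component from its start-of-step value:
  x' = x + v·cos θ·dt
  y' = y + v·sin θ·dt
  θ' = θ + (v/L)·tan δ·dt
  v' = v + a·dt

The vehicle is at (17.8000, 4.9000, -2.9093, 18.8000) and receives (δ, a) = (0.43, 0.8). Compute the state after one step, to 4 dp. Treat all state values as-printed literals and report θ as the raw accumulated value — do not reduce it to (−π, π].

(13.2262, 3.8180, -1.5621, 19.0000)

x' = 17.8000 + 18.8000·cos(-2.9093)·0.25 = 13.2262
y' = 4.9000 + 18.8000·sin(-2.9093)·0.25 = 3.8180
θ' = -2.9093 + (18.8000/1.6)·tan(0.43)·0.25 = -1.5621
v' = 18.8000 + 0.8000·0.25 = 19.0000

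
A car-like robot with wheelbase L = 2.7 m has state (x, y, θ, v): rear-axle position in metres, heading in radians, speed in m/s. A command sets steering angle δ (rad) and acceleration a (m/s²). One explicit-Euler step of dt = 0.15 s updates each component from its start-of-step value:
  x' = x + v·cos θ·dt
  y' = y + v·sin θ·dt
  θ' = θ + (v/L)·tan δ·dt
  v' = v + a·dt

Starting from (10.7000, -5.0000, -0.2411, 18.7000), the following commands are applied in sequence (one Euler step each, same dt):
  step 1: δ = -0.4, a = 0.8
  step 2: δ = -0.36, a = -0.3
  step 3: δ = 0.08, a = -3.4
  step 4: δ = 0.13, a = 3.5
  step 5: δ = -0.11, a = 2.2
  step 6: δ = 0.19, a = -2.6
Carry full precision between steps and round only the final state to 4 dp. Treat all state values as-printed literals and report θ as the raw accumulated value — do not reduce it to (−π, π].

(21.9220, -16.7141, -0.7686, 18.7300)

after step 1 (δ=-0.4, a=0.8): (13.423868, -5.669753, -0.680335, 18.820000)
after step 2 (δ=-0.36, a=-0.3): (15.618361, -7.445571, -1.073885, 18.775000)
after step 3 (δ=0.08, a=-3.4): (16.960902, -9.921222, -0.990262, 18.265000)
after step 4 (δ=0.13, a=3.5): (18.463574, -12.212118, -0.857600, 18.790000)
after step 5 (δ=-0.11, a=2.2): (20.307590, -14.343678, -0.972893, 19.120000)
after step 6 (δ=0.19, a=-2.6): (21.922017, -16.714132, -0.768607, 18.730000)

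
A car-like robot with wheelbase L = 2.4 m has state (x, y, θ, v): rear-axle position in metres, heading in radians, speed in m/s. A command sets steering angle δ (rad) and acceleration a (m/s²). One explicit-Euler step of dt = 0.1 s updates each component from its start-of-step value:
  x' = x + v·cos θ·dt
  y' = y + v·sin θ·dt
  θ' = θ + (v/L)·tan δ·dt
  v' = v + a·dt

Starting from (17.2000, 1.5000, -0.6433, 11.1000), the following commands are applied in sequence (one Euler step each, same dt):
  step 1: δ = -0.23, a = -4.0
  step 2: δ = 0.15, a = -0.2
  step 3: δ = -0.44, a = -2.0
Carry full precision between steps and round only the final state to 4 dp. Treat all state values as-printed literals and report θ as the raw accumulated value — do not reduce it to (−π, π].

after step 1 (δ=-0.23, a=-4.0): (18.088134, 0.834179, -0.751591, 10.700000)
after step 2 (δ=0.15, a=-0.2): (18.869879, 0.103580, -0.684210, 10.680000)
after step 3 (δ=-0.44, a=-2.0): (19.697492, -0.571461, -0.893708, 10.480000)

(19.6975, -0.5715, -0.8937, 10.4800)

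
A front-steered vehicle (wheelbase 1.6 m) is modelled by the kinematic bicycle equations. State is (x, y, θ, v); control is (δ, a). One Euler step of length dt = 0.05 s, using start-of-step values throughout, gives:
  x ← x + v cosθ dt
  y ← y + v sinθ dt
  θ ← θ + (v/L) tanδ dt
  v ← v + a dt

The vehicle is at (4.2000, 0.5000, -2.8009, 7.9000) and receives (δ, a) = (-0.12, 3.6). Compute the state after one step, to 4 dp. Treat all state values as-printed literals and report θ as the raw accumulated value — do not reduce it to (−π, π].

(3.8277, 0.3680, -2.8307, 8.0800)

x' = 4.2000 + 7.9000·cos(-2.8009)·0.05 = 3.8277
y' = 0.5000 + 7.9000·sin(-2.8009)·0.05 = 0.3680
θ' = -2.8009 + (7.9000/1.6)·tan(-0.12)·0.05 = -2.8307
v' = 7.9000 + 3.6000·0.05 = 8.0800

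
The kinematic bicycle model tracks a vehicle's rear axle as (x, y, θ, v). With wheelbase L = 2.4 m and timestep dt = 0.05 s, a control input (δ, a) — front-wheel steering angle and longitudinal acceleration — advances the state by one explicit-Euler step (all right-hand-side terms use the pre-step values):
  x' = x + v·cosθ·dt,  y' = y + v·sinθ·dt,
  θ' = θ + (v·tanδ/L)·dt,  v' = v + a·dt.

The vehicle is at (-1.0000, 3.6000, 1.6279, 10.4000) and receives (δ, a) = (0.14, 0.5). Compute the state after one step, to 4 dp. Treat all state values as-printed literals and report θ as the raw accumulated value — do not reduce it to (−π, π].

(-1.0297, 4.1192, 1.6584, 10.4250)

x' = -1.0000 + 10.4000·cos(1.6279)·0.05 = -1.0297
y' = 3.6000 + 10.4000·sin(1.6279)·0.05 = 4.1192
θ' = 1.6279 + (10.4000/2.4)·tan(0.14)·0.05 = 1.6584
v' = 10.4000 + 0.5000·0.05 = 10.4250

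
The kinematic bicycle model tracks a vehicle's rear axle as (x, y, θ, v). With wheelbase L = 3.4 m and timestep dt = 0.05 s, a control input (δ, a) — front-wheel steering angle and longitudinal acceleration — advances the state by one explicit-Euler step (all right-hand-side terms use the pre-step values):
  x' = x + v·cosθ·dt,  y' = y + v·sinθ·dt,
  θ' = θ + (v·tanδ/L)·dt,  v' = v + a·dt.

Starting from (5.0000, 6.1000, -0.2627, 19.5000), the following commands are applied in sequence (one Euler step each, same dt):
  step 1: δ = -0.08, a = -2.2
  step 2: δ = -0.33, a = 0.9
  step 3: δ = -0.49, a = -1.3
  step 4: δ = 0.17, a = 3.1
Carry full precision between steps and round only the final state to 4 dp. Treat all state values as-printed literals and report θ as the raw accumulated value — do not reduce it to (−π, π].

after step 1 (δ=-0.08, a=-2.2): (5.941550, 5.846803, -0.285690, 19.390000)
after step 2 (δ=-0.33, a=0.9): (6.871754, 5.573579, -0.383360, 19.435000)
after step 3 (δ=-0.49, a=-1.3): (7.772967, 5.210107, -0.535807, 19.370000)
after step 4 (δ=0.17, a=3.1): (8.605739, 4.715653, -0.486910, 19.525000)

(8.6057, 4.7157, -0.4869, 19.5250)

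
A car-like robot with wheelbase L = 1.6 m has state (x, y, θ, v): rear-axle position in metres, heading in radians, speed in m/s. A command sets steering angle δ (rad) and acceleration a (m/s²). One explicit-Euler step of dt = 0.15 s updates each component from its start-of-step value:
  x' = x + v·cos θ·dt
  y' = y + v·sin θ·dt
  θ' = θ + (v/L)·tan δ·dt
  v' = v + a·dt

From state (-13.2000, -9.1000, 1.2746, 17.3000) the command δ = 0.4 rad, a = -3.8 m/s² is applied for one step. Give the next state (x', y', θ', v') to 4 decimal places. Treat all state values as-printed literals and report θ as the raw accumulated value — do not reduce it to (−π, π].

x' = -13.2000 + 17.3000·cos(1.2746)·0.15 = -12.4426
y' = -9.1000 + 17.3000·sin(1.2746)·0.15 = -6.6180
θ' = 1.2746 + (17.3000/1.6)·tan(0.4)·0.15 = 1.9603
v' = 17.3000 − 3.8000·0.15 = 16.7300

(-12.4426, -6.6180, 1.9603, 16.7300)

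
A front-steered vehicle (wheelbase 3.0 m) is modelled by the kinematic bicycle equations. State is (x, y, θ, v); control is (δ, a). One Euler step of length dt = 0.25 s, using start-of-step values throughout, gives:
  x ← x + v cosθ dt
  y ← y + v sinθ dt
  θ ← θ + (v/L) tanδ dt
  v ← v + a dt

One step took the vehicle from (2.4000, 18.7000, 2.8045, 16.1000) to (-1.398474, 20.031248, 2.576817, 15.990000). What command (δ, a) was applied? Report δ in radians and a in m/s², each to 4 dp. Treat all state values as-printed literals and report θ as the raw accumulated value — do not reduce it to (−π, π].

a = (v'−v)/dt = (-0.110000)/0.25 = -0.4400
Δθ = θ'−θ = -0.227683;  (v·dt/L) = 16.1000·0.25/3.0 = 1.341667
tan δ = Δθ·L/(v·dt) = -0.169702  →  δ = -0.1681

δ = -0.1681, a = -0.4400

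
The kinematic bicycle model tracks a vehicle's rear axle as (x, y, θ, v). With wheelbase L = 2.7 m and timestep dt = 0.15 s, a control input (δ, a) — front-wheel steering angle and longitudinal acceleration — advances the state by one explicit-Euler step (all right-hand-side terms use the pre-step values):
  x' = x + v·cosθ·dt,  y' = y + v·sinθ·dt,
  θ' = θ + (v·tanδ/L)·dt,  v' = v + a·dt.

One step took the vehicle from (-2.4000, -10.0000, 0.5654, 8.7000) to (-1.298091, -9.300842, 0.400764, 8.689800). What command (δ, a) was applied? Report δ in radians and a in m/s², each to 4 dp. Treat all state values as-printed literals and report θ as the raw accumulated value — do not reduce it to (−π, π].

δ = -0.3283, a = -0.0680

a = (v'−v)/dt = (-0.010200)/0.15 = -0.0680
Δθ = θ'−θ = -0.164636;  (v·dt/L) = 8.7000·0.15/2.7 = 0.483333
tan δ = Δθ·L/(v·dt) = -0.340626  →  δ = -0.3283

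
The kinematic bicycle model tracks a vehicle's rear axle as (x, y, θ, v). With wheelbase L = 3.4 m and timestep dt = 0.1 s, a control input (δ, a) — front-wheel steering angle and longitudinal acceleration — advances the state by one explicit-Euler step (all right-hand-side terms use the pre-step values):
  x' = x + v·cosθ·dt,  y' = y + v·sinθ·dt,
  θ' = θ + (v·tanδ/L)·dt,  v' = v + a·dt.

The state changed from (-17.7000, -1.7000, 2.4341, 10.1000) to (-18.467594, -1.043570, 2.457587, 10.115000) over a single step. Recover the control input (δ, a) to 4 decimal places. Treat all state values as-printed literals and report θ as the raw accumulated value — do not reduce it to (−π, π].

a = (v'−v)/dt = (0.015000)/0.1 = 0.1500
Δθ = θ'−θ = 0.023487;  (v·dt/L) = 10.1000·0.1/3.4 = 0.297059
tan δ = Δθ·L/(v·dt) = 0.079065  →  δ = 0.0789

δ = 0.0789, a = 0.1500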